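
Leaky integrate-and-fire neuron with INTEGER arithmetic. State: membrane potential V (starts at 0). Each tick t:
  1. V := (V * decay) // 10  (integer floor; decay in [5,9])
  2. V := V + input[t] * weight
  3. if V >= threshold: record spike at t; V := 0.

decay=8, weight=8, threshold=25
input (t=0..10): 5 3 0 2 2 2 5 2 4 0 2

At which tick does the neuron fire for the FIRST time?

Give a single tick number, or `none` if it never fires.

Answer: 0

Derivation:
t=0: input=5 -> V=0 FIRE
t=1: input=3 -> V=24
t=2: input=0 -> V=19
t=3: input=2 -> V=0 FIRE
t=4: input=2 -> V=16
t=5: input=2 -> V=0 FIRE
t=6: input=5 -> V=0 FIRE
t=7: input=2 -> V=16
t=8: input=4 -> V=0 FIRE
t=9: input=0 -> V=0
t=10: input=2 -> V=16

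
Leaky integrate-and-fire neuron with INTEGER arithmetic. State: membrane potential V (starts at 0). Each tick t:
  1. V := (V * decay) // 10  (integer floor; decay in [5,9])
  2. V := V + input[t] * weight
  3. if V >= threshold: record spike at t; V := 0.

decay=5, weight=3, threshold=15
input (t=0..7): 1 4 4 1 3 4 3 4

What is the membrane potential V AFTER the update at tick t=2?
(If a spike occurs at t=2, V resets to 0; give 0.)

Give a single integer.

t=0: input=1 -> V=3
t=1: input=4 -> V=13
t=2: input=4 -> V=0 FIRE
t=3: input=1 -> V=3
t=4: input=3 -> V=10
t=5: input=4 -> V=0 FIRE
t=6: input=3 -> V=9
t=7: input=4 -> V=0 FIRE

Answer: 0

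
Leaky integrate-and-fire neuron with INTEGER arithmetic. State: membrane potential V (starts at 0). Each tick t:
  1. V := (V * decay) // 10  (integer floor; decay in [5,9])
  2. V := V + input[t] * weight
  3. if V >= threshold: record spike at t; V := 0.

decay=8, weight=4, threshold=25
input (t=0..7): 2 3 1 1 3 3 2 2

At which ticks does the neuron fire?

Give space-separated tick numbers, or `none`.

t=0: input=2 -> V=8
t=1: input=3 -> V=18
t=2: input=1 -> V=18
t=3: input=1 -> V=18
t=4: input=3 -> V=0 FIRE
t=5: input=3 -> V=12
t=6: input=2 -> V=17
t=7: input=2 -> V=21

Answer: 4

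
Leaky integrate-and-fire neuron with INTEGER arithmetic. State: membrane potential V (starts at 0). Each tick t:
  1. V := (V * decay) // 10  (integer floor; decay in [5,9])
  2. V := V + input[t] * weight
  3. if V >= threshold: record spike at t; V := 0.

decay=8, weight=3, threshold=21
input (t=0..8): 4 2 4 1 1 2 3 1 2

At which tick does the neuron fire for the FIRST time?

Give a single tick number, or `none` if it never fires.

t=0: input=4 -> V=12
t=1: input=2 -> V=15
t=2: input=4 -> V=0 FIRE
t=3: input=1 -> V=3
t=4: input=1 -> V=5
t=5: input=2 -> V=10
t=6: input=3 -> V=17
t=7: input=1 -> V=16
t=8: input=2 -> V=18

Answer: 2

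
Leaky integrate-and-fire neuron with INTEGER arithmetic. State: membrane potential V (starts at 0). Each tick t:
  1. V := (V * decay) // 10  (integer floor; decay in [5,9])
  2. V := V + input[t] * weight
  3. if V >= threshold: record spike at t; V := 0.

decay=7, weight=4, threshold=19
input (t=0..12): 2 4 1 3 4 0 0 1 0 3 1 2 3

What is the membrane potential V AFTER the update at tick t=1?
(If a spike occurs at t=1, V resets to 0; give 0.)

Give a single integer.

Answer: 0

Derivation:
t=0: input=2 -> V=8
t=1: input=4 -> V=0 FIRE
t=2: input=1 -> V=4
t=3: input=3 -> V=14
t=4: input=4 -> V=0 FIRE
t=5: input=0 -> V=0
t=6: input=0 -> V=0
t=7: input=1 -> V=4
t=8: input=0 -> V=2
t=9: input=3 -> V=13
t=10: input=1 -> V=13
t=11: input=2 -> V=17
t=12: input=3 -> V=0 FIRE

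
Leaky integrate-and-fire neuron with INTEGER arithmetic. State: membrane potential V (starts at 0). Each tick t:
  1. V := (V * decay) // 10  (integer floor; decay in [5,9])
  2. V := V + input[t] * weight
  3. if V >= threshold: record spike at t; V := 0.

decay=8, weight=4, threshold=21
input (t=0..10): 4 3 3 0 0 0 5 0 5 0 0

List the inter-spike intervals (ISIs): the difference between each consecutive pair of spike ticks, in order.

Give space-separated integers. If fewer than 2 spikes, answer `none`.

Answer: 5

Derivation:
t=0: input=4 -> V=16
t=1: input=3 -> V=0 FIRE
t=2: input=3 -> V=12
t=3: input=0 -> V=9
t=4: input=0 -> V=7
t=5: input=0 -> V=5
t=6: input=5 -> V=0 FIRE
t=7: input=0 -> V=0
t=8: input=5 -> V=20
t=9: input=0 -> V=16
t=10: input=0 -> V=12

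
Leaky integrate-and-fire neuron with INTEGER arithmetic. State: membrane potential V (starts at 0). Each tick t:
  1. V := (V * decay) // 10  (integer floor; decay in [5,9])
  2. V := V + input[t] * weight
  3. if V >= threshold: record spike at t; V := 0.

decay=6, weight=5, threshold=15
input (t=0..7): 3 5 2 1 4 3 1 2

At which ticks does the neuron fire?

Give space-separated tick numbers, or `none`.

Answer: 0 1 4 5

Derivation:
t=0: input=3 -> V=0 FIRE
t=1: input=5 -> V=0 FIRE
t=2: input=2 -> V=10
t=3: input=1 -> V=11
t=4: input=4 -> V=0 FIRE
t=5: input=3 -> V=0 FIRE
t=6: input=1 -> V=5
t=7: input=2 -> V=13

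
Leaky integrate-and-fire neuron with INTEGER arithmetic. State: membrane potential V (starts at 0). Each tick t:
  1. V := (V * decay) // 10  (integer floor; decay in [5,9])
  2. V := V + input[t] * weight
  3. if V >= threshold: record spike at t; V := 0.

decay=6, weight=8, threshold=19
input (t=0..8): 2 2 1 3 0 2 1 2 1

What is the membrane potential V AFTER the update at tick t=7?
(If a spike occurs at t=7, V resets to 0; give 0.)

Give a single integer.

t=0: input=2 -> V=16
t=1: input=2 -> V=0 FIRE
t=2: input=1 -> V=8
t=3: input=3 -> V=0 FIRE
t=4: input=0 -> V=0
t=5: input=2 -> V=16
t=6: input=1 -> V=17
t=7: input=2 -> V=0 FIRE
t=8: input=1 -> V=8

Answer: 0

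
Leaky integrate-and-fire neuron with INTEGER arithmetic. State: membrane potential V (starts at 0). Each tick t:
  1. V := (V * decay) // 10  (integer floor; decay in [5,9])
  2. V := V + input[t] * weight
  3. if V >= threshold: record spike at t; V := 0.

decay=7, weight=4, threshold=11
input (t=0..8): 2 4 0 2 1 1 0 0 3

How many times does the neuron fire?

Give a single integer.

t=0: input=2 -> V=8
t=1: input=4 -> V=0 FIRE
t=2: input=0 -> V=0
t=3: input=2 -> V=8
t=4: input=1 -> V=9
t=5: input=1 -> V=10
t=6: input=0 -> V=7
t=7: input=0 -> V=4
t=8: input=3 -> V=0 FIRE

Answer: 2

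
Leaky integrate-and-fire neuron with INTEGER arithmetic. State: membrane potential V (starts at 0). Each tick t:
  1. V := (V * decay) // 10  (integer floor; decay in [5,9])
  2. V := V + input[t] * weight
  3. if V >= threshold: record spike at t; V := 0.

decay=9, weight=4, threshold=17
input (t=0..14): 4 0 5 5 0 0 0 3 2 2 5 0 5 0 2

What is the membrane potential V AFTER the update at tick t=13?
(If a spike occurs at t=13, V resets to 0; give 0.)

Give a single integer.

t=0: input=4 -> V=16
t=1: input=0 -> V=14
t=2: input=5 -> V=0 FIRE
t=3: input=5 -> V=0 FIRE
t=4: input=0 -> V=0
t=5: input=0 -> V=0
t=6: input=0 -> V=0
t=7: input=3 -> V=12
t=8: input=2 -> V=0 FIRE
t=9: input=2 -> V=8
t=10: input=5 -> V=0 FIRE
t=11: input=0 -> V=0
t=12: input=5 -> V=0 FIRE
t=13: input=0 -> V=0
t=14: input=2 -> V=8

Answer: 0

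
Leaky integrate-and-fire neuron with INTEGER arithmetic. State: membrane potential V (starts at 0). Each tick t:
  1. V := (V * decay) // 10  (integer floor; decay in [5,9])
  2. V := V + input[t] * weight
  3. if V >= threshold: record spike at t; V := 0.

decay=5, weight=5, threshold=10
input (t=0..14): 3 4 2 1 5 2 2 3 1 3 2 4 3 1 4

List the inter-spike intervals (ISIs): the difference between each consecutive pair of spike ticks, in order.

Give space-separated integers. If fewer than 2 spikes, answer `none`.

t=0: input=3 -> V=0 FIRE
t=1: input=4 -> V=0 FIRE
t=2: input=2 -> V=0 FIRE
t=3: input=1 -> V=5
t=4: input=5 -> V=0 FIRE
t=5: input=2 -> V=0 FIRE
t=6: input=2 -> V=0 FIRE
t=7: input=3 -> V=0 FIRE
t=8: input=1 -> V=5
t=9: input=3 -> V=0 FIRE
t=10: input=2 -> V=0 FIRE
t=11: input=4 -> V=0 FIRE
t=12: input=3 -> V=0 FIRE
t=13: input=1 -> V=5
t=14: input=4 -> V=0 FIRE

Answer: 1 1 2 1 1 1 2 1 1 1 2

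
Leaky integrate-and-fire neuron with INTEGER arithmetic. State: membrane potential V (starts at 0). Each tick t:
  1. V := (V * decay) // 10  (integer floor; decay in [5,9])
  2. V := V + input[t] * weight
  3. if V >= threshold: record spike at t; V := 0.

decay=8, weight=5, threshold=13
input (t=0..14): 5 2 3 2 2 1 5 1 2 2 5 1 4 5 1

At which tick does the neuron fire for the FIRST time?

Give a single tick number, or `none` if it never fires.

t=0: input=5 -> V=0 FIRE
t=1: input=2 -> V=10
t=2: input=3 -> V=0 FIRE
t=3: input=2 -> V=10
t=4: input=2 -> V=0 FIRE
t=5: input=1 -> V=5
t=6: input=5 -> V=0 FIRE
t=7: input=1 -> V=5
t=8: input=2 -> V=0 FIRE
t=9: input=2 -> V=10
t=10: input=5 -> V=0 FIRE
t=11: input=1 -> V=5
t=12: input=4 -> V=0 FIRE
t=13: input=5 -> V=0 FIRE
t=14: input=1 -> V=5

Answer: 0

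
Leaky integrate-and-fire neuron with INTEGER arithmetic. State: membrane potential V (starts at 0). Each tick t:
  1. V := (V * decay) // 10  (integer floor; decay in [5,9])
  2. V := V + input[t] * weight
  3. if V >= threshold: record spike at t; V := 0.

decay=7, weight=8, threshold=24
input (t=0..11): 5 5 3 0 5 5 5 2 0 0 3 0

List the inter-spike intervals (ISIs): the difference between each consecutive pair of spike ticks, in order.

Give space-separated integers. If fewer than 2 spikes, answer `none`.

t=0: input=5 -> V=0 FIRE
t=1: input=5 -> V=0 FIRE
t=2: input=3 -> V=0 FIRE
t=3: input=0 -> V=0
t=4: input=5 -> V=0 FIRE
t=5: input=5 -> V=0 FIRE
t=6: input=5 -> V=0 FIRE
t=7: input=2 -> V=16
t=8: input=0 -> V=11
t=9: input=0 -> V=7
t=10: input=3 -> V=0 FIRE
t=11: input=0 -> V=0

Answer: 1 1 2 1 1 4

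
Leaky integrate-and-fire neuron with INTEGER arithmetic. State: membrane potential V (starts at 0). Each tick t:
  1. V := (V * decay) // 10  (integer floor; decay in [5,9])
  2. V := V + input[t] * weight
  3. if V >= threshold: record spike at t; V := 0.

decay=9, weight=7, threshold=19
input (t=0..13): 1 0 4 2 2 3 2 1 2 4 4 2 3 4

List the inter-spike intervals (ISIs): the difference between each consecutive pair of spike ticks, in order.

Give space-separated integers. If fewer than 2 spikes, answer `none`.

t=0: input=1 -> V=7
t=1: input=0 -> V=6
t=2: input=4 -> V=0 FIRE
t=3: input=2 -> V=14
t=4: input=2 -> V=0 FIRE
t=5: input=3 -> V=0 FIRE
t=6: input=2 -> V=14
t=7: input=1 -> V=0 FIRE
t=8: input=2 -> V=14
t=9: input=4 -> V=0 FIRE
t=10: input=4 -> V=0 FIRE
t=11: input=2 -> V=14
t=12: input=3 -> V=0 FIRE
t=13: input=4 -> V=0 FIRE

Answer: 2 1 2 2 1 2 1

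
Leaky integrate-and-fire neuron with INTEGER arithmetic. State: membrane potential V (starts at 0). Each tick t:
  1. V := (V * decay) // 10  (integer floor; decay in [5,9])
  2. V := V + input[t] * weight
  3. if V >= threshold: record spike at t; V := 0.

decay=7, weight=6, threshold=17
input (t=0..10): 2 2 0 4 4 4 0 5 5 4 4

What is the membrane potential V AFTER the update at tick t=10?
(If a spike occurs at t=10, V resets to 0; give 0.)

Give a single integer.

t=0: input=2 -> V=12
t=1: input=2 -> V=0 FIRE
t=2: input=0 -> V=0
t=3: input=4 -> V=0 FIRE
t=4: input=4 -> V=0 FIRE
t=5: input=4 -> V=0 FIRE
t=6: input=0 -> V=0
t=7: input=5 -> V=0 FIRE
t=8: input=5 -> V=0 FIRE
t=9: input=4 -> V=0 FIRE
t=10: input=4 -> V=0 FIRE

Answer: 0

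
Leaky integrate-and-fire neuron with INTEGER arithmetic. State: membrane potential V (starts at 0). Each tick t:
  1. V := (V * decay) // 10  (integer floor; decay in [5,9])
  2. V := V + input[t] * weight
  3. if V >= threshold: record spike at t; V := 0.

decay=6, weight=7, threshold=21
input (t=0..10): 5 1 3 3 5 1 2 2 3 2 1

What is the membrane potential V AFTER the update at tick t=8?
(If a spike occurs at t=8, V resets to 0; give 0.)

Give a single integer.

t=0: input=5 -> V=0 FIRE
t=1: input=1 -> V=7
t=2: input=3 -> V=0 FIRE
t=3: input=3 -> V=0 FIRE
t=4: input=5 -> V=0 FIRE
t=5: input=1 -> V=7
t=6: input=2 -> V=18
t=7: input=2 -> V=0 FIRE
t=8: input=3 -> V=0 FIRE
t=9: input=2 -> V=14
t=10: input=1 -> V=15

Answer: 0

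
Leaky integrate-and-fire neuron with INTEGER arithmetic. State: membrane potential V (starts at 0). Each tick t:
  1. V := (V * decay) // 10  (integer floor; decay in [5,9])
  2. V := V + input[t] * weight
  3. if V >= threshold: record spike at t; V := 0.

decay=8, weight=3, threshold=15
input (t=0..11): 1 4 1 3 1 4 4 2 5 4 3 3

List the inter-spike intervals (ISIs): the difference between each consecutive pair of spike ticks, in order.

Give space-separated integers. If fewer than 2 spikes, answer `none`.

t=0: input=1 -> V=3
t=1: input=4 -> V=14
t=2: input=1 -> V=14
t=3: input=3 -> V=0 FIRE
t=4: input=1 -> V=3
t=5: input=4 -> V=14
t=6: input=4 -> V=0 FIRE
t=7: input=2 -> V=6
t=8: input=5 -> V=0 FIRE
t=9: input=4 -> V=12
t=10: input=3 -> V=0 FIRE
t=11: input=3 -> V=9

Answer: 3 2 2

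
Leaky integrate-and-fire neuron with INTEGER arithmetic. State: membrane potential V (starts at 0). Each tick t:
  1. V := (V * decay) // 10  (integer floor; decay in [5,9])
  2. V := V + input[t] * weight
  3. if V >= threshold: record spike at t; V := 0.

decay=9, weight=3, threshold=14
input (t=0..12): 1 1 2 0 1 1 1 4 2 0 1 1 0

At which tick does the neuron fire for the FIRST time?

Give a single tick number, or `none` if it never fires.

Answer: 7

Derivation:
t=0: input=1 -> V=3
t=1: input=1 -> V=5
t=2: input=2 -> V=10
t=3: input=0 -> V=9
t=4: input=1 -> V=11
t=5: input=1 -> V=12
t=6: input=1 -> V=13
t=7: input=4 -> V=0 FIRE
t=8: input=2 -> V=6
t=9: input=0 -> V=5
t=10: input=1 -> V=7
t=11: input=1 -> V=9
t=12: input=0 -> V=8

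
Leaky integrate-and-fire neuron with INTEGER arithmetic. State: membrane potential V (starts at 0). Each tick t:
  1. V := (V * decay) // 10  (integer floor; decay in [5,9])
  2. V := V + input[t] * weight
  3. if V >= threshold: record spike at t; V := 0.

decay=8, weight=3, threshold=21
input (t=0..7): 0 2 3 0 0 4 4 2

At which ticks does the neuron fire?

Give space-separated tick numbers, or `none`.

t=0: input=0 -> V=0
t=1: input=2 -> V=6
t=2: input=3 -> V=13
t=3: input=0 -> V=10
t=4: input=0 -> V=8
t=5: input=4 -> V=18
t=6: input=4 -> V=0 FIRE
t=7: input=2 -> V=6

Answer: 6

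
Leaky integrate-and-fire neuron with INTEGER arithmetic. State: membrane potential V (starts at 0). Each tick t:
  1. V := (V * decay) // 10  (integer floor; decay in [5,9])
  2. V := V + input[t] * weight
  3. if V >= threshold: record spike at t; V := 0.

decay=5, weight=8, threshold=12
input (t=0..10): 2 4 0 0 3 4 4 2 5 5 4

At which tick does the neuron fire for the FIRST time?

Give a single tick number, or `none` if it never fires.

Answer: 0

Derivation:
t=0: input=2 -> V=0 FIRE
t=1: input=4 -> V=0 FIRE
t=2: input=0 -> V=0
t=3: input=0 -> V=0
t=4: input=3 -> V=0 FIRE
t=5: input=4 -> V=0 FIRE
t=6: input=4 -> V=0 FIRE
t=7: input=2 -> V=0 FIRE
t=8: input=5 -> V=0 FIRE
t=9: input=5 -> V=0 FIRE
t=10: input=4 -> V=0 FIRE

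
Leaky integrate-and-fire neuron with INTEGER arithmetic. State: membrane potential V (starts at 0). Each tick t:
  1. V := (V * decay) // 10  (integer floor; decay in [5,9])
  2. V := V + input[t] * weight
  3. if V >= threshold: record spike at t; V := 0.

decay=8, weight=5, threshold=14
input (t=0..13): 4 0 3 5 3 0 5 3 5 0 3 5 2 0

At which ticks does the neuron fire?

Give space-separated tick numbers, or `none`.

t=0: input=4 -> V=0 FIRE
t=1: input=0 -> V=0
t=2: input=3 -> V=0 FIRE
t=3: input=5 -> V=0 FIRE
t=4: input=3 -> V=0 FIRE
t=5: input=0 -> V=0
t=6: input=5 -> V=0 FIRE
t=7: input=3 -> V=0 FIRE
t=8: input=5 -> V=0 FIRE
t=9: input=0 -> V=0
t=10: input=3 -> V=0 FIRE
t=11: input=5 -> V=0 FIRE
t=12: input=2 -> V=10
t=13: input=0 -> V=8

Answer: 0 2 3 4 6 7 8 10 11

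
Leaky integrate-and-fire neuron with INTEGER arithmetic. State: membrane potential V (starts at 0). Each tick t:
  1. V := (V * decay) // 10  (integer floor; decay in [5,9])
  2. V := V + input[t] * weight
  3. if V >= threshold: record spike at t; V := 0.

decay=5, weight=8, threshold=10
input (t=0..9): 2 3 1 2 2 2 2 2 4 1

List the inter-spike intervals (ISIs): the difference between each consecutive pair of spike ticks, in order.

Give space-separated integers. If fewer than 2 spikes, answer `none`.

t=0: input=2 -> V=0 FIRE
t=1: input=3 -> V=0 FIRE
t=2: input=1 -> V=8
t=3: input=2 -> V=0 FIRE
t=4: input=2 -> V=0 FIRE
t=5: input=2 -> V=0 FIRE
t=6: input=2 -> V=0 FIRE
t=7: input=2 -> V=0 FIRE
t=8: input=4 -> V=0 FIRE
t=9: input=1 -> V=8

Answer: 1 2 1 1 1 1 1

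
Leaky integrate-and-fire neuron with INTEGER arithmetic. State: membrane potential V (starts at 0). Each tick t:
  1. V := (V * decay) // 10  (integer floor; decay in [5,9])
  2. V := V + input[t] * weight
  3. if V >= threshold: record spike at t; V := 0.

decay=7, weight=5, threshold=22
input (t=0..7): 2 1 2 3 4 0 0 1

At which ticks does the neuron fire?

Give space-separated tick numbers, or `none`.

t=0: input=2 -> V=10
t=1: input=1 -> V=12
t=2: input=2 -> V=18
t=3: input=3 -> V=0 FIRE
t=4: input=4 -> V=20
t=5: input=0 -> V=14
t=6: input=0 -> V=9
t=7: input=1 -> V=11

Answer: 3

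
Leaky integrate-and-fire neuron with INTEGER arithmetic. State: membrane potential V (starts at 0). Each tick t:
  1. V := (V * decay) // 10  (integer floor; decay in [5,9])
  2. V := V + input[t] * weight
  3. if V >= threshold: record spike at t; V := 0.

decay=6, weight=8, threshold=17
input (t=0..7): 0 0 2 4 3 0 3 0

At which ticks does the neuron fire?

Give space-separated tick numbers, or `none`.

t=0: input=0 -> V=0
t=1: input=0 -> V=0
t=2: input=2 -> V=16
t=3: input=4 -> V=0 FIRE
t=4: input=3 -> V=0 FIRE
t=5: input=0 -> V=0
t=6: input=3 -> V=0 FIRE
t=7: input=0 -> V=0

Answer: 3 4 6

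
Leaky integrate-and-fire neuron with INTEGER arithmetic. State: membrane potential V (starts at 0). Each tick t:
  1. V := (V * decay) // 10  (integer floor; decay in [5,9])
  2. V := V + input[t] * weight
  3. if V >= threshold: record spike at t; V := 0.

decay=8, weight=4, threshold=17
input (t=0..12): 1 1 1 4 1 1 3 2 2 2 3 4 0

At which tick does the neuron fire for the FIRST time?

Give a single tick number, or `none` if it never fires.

t=0: input=1 -> V=4
t=1: input=1 -> V=7
t=2: input=1 -> V=9
t=3: input=4 -> V=0 FIRE
t=4: input=1 -> V=4
t=5: input=1 -> V=7
t=6: input=3 -> V=0 FIRE
t=7: input=2 -> V=8
t=8: input=2 -> V=14
t=9: input=2 -> V=0 FIRE
t=10: input=3 -> V=12
t=11: input=4 -> V=0 FIRE
t=12: input=0 -> V=0

Answer: 3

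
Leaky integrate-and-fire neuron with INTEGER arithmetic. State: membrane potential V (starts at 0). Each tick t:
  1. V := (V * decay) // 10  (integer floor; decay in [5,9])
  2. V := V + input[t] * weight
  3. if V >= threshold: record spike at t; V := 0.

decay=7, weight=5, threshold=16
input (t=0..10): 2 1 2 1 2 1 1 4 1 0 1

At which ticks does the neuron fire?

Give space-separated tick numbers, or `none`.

Answer: 2 7

Derivation:
t=0: input=2 -> V=10
t=1: input=1 -> V=12
t=2: input=2 -> V=0 FIRE
t=3: input=1 -> V=5
t=4: input=2 -> V=13
t=5: input=1 -> V=14
t=6: input=1 -> V=14
t=7: input=4 -> V=0 FIRE
t=8: input=1 -> V=5
t=9: input=0 -> V=3
t=10: input=1 -> V=7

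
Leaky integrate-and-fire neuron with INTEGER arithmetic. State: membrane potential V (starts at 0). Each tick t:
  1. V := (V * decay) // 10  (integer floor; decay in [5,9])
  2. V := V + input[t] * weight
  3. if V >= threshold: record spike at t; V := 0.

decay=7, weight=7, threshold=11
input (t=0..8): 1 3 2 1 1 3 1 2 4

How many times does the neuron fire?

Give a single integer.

Answer: 6

Derivation:
t=0: input=1 -> V=7
t=1: input=3 -> V=0 FIRE
t=2: input=2 -> V=0 FIRE
t=3: input=1 -> V=7
t=4: input=1 -> V=0 FIRE
t=5: input=3 -> V=0 FIRE
t=6: input=1 -> V=7
t=7: input=2 -> V=0 FIRE
t=8: input=4 -> V=0 FIRE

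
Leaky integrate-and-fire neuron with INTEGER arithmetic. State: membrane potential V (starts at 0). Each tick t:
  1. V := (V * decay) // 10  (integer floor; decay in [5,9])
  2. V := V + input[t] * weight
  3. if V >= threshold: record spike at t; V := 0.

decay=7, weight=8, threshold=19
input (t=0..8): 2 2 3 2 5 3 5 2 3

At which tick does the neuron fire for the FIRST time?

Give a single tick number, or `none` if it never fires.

t=0: input=2 -> V=16
t=1: input=2 -> V=0 FIRE
t=2: input=3 -> V=0 FIRE
t=3: input=2 -> V=16
t=4: input=5 -> V=0 FIRE
t=5: input=3 -> V=0 FIRE
t=6: input=5 -> V=0 FIRE
t=7: input=2 -> V=16
t=8: input=3 -> V=0 FIRE

Answer: 1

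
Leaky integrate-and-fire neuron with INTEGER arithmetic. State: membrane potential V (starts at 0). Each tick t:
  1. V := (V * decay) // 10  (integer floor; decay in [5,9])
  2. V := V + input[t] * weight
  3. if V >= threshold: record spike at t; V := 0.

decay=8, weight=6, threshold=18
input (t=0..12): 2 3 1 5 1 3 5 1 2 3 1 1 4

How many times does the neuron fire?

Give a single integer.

t=0: input=2 -> V=12
t=1: input=3 -> V=0 FIRE
t=2: input=1 -> V=6
t=3: input=5 -> V=0 FIRE
t=4: input=1 -> V=6
t=5: input=3 -> V=0 FIRE
t=6: input=5 -> V=0 FIRE
t=7: input=1 -> V=6
t=8: input=2 -> V=16
t=9: input=3 -> V=0 FIRE
t=10: input=1 -> V=6
t=11: input=1 -> V=10
t=12: input=4 -> V=0 FIRE

Answer: 6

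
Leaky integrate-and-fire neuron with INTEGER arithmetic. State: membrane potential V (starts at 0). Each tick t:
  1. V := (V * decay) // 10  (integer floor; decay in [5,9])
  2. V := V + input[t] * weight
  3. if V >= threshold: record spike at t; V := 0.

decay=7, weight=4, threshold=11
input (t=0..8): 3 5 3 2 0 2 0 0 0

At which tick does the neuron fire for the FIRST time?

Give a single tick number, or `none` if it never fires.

Answer: 0

Derivation:
t=0: input=3 -> V=0 FIRE
t=1: input=5 -> V=0 FIRE
t=2: input=3 -> V=0 FIRE
t=3: input=2 -> V=8
t=4: input=0 -> V=5
t=5: input=2 -> V=0 FIRE
t=6: input=0 -> V=0
t=7: input=0 -> V=0
t=8: input=0 -> V=0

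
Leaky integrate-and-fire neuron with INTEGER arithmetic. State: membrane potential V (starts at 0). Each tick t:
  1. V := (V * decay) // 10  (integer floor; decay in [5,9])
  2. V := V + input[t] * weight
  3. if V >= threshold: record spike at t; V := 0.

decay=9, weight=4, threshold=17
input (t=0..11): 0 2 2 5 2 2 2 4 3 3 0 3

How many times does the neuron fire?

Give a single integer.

Answer: 4

Derivation:
t=0: input=0 -> V=0
t=1: input=2 -> V=8
t=2: input=2 -> V=15
t=3: input=5 -> V=0 FIRE
t=4: input=2 -> V=8
t=5: input=2 -> V=15
t=6: input=2 -> V=0 FIRE
t=7: input=4 -> V=16
t=8: input=3 -> V=0 FIRE
t=9: input=3 -> V=12
t=10: input=0 -> V=10
t=11: input=3 -> V=0 FIRE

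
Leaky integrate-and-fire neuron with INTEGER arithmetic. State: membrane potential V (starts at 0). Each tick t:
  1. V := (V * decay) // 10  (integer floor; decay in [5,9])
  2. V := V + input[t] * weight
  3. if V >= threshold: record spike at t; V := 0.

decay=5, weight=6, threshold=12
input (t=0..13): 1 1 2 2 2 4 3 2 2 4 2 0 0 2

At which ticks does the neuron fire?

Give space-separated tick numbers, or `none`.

Answer: 2 3 4 5 6 7 8 9 10 13

Derivation:
t=0: input=1 -> V=6
t=1: input=1 -> V=9
t=2: input=2 -> V=0 FIRE
t=3: input=2 -> V=0 FIRE
t=4: input=2 -> V=0 FIRE
t=5: input=4 -> V=0 FIRE
t=6: input=3 -> V=0 FIRE
t=7: input=2 -> V=0 FIRE
t=8: input=2 -> V=0 FIRE
t=9: input=4 -> V=0 FIRE
t=10: input=2 -> V=0 FIRE
t=11: input=0 -> V=0
t=12: input=0 -> V=0
t=13: input=2 -> V=0 FIRE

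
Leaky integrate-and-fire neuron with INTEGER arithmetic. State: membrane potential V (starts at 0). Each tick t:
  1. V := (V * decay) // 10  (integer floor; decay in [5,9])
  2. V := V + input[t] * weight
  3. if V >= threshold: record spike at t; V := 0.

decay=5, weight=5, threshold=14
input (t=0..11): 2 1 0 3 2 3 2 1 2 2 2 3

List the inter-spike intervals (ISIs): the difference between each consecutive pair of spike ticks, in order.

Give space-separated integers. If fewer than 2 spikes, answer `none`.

Answer: 2 3 2 1

Derivation:
t=0: input=2 -> V=10
t=1: input=1 -> V=10
t=2: input=0 -> V=5
t=3: input=3 -> V=0 FIRE
t=4: input=2 -> V=10
t=5: input=3 -> V=0 FIRE
t=6: input=2 -> V=10
t=7: input=1 -> V=10
t=8: input=2 -> V=0 FIRE
t=9: input=2 -> V=10
t=10: input=2 -> V=0 FIRE
t=11: input=3 -> V=0 FIRE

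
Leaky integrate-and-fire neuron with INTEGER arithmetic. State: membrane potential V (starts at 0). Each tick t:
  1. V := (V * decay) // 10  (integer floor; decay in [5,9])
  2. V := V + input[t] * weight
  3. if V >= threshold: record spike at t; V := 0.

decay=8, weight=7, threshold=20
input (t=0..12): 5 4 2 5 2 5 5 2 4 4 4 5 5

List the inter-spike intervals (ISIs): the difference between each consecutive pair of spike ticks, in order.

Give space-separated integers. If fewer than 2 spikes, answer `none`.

Answer: 1 2 2 1 2 1 1 1 1

Derivation:
t=0: input=5 -> V=0 FIRE
t=1: input=4 -> V=0 FIRE
t=2: input=2 -> V=14
t=3: input=5 -> V=0 FIRE
t=4: input=2 -> V=14
t=5: input=5 -> V=0 FIRE
t=6: input=5 -> V=0 FIRE
t=7: input=2 -> V=14
t=8: input=4 -> V=0 FIRE
t=9: input=4 -> V=0 FIRE
t=10: input=4 -> V=0 FIRE
t=11: input=5 -> V=0 FIRE
t=12: input=5 -> V=0 FIRE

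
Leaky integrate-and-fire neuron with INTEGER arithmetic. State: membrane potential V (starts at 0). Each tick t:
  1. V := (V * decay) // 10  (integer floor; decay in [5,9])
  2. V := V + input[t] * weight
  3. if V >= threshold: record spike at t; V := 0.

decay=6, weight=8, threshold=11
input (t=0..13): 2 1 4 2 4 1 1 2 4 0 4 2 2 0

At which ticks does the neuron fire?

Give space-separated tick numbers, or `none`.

t=0: input=2 -> V=0 FIRE
t=1: input=1 -> V=8
t=2: input=4 -> V=0 FIRE
t=3: input=2 -> V=0 FIRE
t=4: input=4 -> V=0 FIRE
t=5: input=1 -> V=8
t=6: input=1 -> V=0 FIRE
t=7: input=2 -> V=0 FIRE
t=8: input=4 -> V=0 FIRE
t=9: input=0 -> V=0
t=10: input=4 -> V=0 FIRE
t=11: input=2 -> V=0 FIRE
t=12: input=2 -> V=0 FIRE
t=13: input=0 -> V=0

Answer: 0 2 3 4 6 7 8 10 11 12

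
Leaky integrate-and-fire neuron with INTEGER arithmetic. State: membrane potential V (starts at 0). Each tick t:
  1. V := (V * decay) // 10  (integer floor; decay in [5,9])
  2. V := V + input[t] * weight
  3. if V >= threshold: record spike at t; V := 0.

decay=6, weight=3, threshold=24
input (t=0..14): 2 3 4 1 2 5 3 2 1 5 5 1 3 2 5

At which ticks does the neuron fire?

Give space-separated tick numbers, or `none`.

t=0: input=2 -> V=6
t=1: input=3 -> V=12
t=2: input=4 -> V=19
t=3: input=1 -> V=14
t=4: input=2 -> V=14
t=5: input=5 -> V=23
t=6: input=3 -> V=22
t=7: input=2 -> V=19
t=8: input=1 -> V=14
t=9: input=5 -> V=23
t=10: input=5 -> V=0 FIRE
t=11: input=1 -> V=3
t=12: input=3 -> V=10
t=13: input=2 -> V=12
t=14: input=5 -> V=22

Answer: 10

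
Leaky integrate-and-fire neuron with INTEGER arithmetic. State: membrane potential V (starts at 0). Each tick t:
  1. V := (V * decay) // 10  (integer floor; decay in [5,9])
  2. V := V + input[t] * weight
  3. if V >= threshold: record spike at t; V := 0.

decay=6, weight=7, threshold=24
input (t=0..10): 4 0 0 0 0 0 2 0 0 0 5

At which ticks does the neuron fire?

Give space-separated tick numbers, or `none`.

t=0: input=4 -> V=0 FIRE
t=1: input=0 -> V=0
t=2: input=0 -> V=0
t=3: input=0 -> V=0
t=4: input=0 -> V=0
t=5: input=0 -> V=0
t=6: input=2 -> V=14
t=7: input=0 -> V=8
t=8: input=0 -> V=4
t=9: input=0 -> V=2
t=10: input=5 -> V=0 FIRE

Answer: 0 10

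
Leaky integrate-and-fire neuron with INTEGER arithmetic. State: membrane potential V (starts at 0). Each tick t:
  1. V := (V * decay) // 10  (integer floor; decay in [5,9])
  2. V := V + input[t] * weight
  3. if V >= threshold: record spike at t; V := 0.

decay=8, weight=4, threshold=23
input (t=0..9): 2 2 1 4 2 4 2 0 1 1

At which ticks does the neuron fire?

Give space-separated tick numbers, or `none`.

t=0: input=2 -> V=8
t=1: input=2 -> V=14
t=2: input=1 -> V=15
t=3: input=4 -> V=0 FIRE
t=4: input=2 -> V=8
t=5: input=4 -> V=22
t=6: input=2 -> V=0 FIRE
t=7: input=0 -> V=0
t=8: input=1 -> V=4
t=9: input=1 -> V=7

Answer: 3 6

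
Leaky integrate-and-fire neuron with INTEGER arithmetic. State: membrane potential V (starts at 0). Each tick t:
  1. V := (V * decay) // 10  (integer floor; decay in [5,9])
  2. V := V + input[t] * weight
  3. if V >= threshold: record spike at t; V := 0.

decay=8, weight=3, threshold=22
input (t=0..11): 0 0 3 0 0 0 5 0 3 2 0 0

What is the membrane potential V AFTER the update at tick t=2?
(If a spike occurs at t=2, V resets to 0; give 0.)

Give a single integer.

t=0: input=0 -> V=0
t=1: input=0 -> V=0
t=2: input=3 -> V=9
t=3: input=0 -> V=7
t=4: input=0 -> V=5
t=5: input=0 -> V=4
t=6: input=5 -> V=18
t=7: input=0 -> V=14
t=8: input=3 -> V=20
t=9: input=2 -> V=0 FIRE
t=10: input=0 -> V=0
t=11: input=0 -> V=0

Answer: 9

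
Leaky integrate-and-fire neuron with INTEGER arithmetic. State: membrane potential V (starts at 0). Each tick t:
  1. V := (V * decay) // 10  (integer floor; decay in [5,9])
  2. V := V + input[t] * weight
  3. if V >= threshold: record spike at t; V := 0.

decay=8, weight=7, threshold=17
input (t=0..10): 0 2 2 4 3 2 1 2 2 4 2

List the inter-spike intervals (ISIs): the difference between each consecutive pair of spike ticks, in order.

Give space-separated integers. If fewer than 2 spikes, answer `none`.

Answer: 1 1 2 2 1

Derivation:
t=0: input=0 -> V=0
t=1: input=2 -> V=14
t=2: input=2 -> V=0 FIRE
t=3: input=4 -> V=0 FIRE
t=4: input=3 -> V=0 FIRE
t=5: input=2 -> V=14
t=6: input=1 -> V=0 FIRE
t=7: input=2 -> V=14
t=8: input=2 -> V=0 FIRE
t=9: input=4 -> V=0 FIRE
t=10: input=2 -> V=14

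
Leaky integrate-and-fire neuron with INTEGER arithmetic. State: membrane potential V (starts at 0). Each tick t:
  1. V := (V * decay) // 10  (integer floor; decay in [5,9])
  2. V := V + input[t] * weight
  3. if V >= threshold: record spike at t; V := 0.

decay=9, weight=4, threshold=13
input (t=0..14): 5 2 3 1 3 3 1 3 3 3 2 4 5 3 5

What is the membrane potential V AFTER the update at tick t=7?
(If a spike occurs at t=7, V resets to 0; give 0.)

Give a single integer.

Answer: 12

Derivation:
t=0: input=5 -> V=0 FIRE
t=1: input=2 -> V=8
t=2: input=3 -> V=0 FIRE
t=3: input=1 -> V=4
t=4: input=3 -> V=0 FIRE
t=5: input=3 -> V=12
t=6: input=1 -> V=0 FIRE
t=7: input=3 -> V=12
t=8: input=3 -> V=0 FIRE
t=9: input=3 -> V=12
t=10: input=2 -> V=0 FIRE
t=11: input=4 -> V=0 FIRE
t=12: input=5 -> V=0 FIRE
t=13: input=3 -> V=12
t=14: input=5 -> V=0 FIRE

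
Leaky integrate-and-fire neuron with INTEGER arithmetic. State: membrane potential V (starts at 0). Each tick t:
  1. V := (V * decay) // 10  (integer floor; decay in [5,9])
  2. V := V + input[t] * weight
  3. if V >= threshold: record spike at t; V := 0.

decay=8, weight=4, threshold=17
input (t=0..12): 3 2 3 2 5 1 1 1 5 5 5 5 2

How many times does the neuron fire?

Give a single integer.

Answer: 7

Derivation:
t=0: input=3 -> V=12
t=1: input=2 -> V=0 FIRE
t=2: input=3 -> V=12
t=3: input=2 -> V=0 FIRE
t=4: input=5 -> V=0 FIRE
t=5: input=1 -> V=4
t=6: input=1 -> V=7
t=7: input=1 -> V=9
t=8: input=5 -> V=0 FIRE
t=9: input=5 -> V=0 FIRE
t=10: input=5 -> V=0 FIRE
t=11: input=5 -> V=0 FIRE
t=12: input=2 -> V=8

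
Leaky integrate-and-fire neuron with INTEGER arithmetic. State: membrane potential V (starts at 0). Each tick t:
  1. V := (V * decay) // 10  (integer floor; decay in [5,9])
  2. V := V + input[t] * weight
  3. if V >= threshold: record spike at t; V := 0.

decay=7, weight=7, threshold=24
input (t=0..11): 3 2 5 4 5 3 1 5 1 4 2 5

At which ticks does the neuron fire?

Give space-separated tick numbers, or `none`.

Answer: 1 2 3 4 7 9 11

Derivation:
t=0: input=3 -> V=21
t=1: input=2 -> V=0 FIRE
t=2: input=5 -> V=0 FIRE
t=3: input=4 -> V=0 FIRE
t=4: input=5 -> V=0 FIRE
t=5: input=3 -> V=21
t=6: input=1 -> V=21
t=7: input=5 -> V=0 FIRE
t=8: input=1 -> V=7
t=9: input=4 -> V=0 FIRE
t=10: input=2 -> V=14
t=11: input=5 -> V=0 FIRE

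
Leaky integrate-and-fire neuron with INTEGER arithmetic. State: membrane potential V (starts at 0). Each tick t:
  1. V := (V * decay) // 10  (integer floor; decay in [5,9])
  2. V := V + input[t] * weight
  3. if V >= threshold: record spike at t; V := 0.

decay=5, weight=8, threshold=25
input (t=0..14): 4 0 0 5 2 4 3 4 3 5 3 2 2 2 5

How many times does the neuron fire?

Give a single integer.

t=0: input=4 -> V=0 FIRE
t=1: input=0 -> V=0
t=2: input=0 -> V=0
t=3: input=5 -> V=0 FIRE
t=4: input=2 -> V=16
t=5: input=4 -> V=0 FIRE
t=6: input=3 -> V=24
t=7: input=4 -> V=0 FIRE
t=8: input=3 -> V=24
t=9: input=5 -> V=0 FIRE
t=10: input=3 -> V=24
t=11: input=2 -> V=0 FIRE
t=12: input=2 -> V=16
t=13: input=2 -> V=24
t=14: input=5 -> V=0 FIRE

Answer: 7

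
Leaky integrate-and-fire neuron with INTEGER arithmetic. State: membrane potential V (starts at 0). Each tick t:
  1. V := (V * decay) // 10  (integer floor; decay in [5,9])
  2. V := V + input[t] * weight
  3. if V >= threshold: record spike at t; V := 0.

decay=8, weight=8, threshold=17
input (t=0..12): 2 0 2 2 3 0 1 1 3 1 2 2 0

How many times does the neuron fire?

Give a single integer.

t=0: input=2 -> V=16
t=1: input=0 -> V=12
t=2: input=2 -> V=0 FIRE
t=3: input=2 -> V=16
t=4: input=3 -> V=0 FIRE
t=5: input=0 -> V=0
t=6: input=1 -> V=8
t=7: input=1 -> V=14
t=8: input=3 -> V=0 FIRE
t=9: input=1 -> V=8
t=10: input=2 -> V=0 FIRE
t=11: input=2 -> V=16
t=12: input=0 -> V=12

Answer: 4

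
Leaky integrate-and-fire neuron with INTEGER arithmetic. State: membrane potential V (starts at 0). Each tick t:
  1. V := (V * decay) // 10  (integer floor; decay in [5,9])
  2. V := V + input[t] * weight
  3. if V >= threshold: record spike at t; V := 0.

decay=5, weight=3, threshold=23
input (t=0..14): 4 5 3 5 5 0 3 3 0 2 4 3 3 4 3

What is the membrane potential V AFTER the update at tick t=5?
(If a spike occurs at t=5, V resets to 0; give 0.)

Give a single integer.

Answer: 7

Derivation:
t=0: input=4 -> V=12
t=1: input=5 -> V=21
t=2: input=3 -> V=19
t=3: input=5 -> V=0 FIRE
t=4: input=5 -> V=15
t=5: input=0 -> V=7
t=6: input=3 -> V=12
t=7: input=3 -> V=15
t=8: input=0 -> V=7
t=9: input=2 -> V=9
t=10: input=4 -> V=16
t=11: input=3 -> V=17
t=12: input=3 -> V=17
t=13: input=4 -> V=20
t=14: input=3 -> V=19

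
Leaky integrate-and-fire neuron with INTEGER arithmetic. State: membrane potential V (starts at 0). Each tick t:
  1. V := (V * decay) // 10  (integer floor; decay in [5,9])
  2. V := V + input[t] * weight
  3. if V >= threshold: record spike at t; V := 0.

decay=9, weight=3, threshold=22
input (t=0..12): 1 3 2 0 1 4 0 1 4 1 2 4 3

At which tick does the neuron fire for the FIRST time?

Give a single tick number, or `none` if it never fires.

Answer: 5

Derivation:
t=0: input=1 -> V=3
t=1: input=3 -> V=11
t=2: input=2 -> V=15
t=3: input=0 -> V=13
t=4: input=1 -> V=14
t=5: input=4 -> V=0 FIRE
t=6: input=0 -> V=0
t=7: input=1 -> V=3
t=8: input=4 -> V=14
t=9: input=1 -> V=15
t=10: input=2 -> V=19
t=11: input=4 -> V=0 FIRE
t=12: input=3 -> V=9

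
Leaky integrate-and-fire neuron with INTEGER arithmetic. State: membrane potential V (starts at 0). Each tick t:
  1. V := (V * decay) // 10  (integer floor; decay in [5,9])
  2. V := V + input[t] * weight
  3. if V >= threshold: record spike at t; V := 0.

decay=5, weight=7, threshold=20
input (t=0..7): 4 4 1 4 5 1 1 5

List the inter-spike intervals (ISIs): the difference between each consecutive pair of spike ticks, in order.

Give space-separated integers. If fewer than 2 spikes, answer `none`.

t=0: input=4 -> V=0 FIRE
t=1: input=4 -> V=0 FIRE
t=2: input=1 -> V=7
t=3: input=4 -> V=0 FIRE
t=4: input=5 -> V=0 FIRE
t=5: input=1 -> V=7
t=6: input=1 -> V=10
t=7: input=5 -> V=0 FIRE

Answer: 1 2 1 3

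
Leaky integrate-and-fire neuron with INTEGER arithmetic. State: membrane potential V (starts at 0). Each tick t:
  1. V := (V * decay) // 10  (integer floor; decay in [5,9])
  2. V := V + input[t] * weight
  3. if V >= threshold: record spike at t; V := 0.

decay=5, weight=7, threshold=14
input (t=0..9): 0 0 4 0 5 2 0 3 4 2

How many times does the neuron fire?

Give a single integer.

t=0: input=0 -> V=0
t=1: input=0 -> V=0
t=2: input=4 -> V=0 FIRE
t=3: input=0 -> V=0
t=4: input=5 -> V=0 FIRE
t=5: input=2 -> V=0 FIRE
t=6: input=0 -> V=0
t=7: input=3 -> V=0 FIRE
t=8: input=4 -> V=0 FIRE
t=9: input=2 -> V=0 FIRE

Answer: 6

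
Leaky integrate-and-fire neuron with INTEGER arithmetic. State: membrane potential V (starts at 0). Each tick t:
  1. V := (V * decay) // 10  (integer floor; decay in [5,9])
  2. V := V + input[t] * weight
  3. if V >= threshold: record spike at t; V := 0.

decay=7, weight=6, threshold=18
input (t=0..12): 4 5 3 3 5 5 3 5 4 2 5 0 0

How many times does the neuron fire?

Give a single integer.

t=0: input=4 -> V=0 FIRE
t=1: input=5 -> V=0 FIRE
t=2: input=3 -> V=0 FIRE
t=3: input=3 -> V=0 FIRE
t=4: input=5 -> V=0 FIRE
t=5: input=5 -> V=0 FIRE
t=6: input=3 -> V=0 FIRE
t=7: input=5 -> V=0 FIRE
t=8: input=4 -> V=0 FIRE
t=9: input=2 -> V=12
t=10: input=5 -> V=0 FIRE
t=11: input=0 -> V=0
t=12: input=0 -> V=0

Answer: 10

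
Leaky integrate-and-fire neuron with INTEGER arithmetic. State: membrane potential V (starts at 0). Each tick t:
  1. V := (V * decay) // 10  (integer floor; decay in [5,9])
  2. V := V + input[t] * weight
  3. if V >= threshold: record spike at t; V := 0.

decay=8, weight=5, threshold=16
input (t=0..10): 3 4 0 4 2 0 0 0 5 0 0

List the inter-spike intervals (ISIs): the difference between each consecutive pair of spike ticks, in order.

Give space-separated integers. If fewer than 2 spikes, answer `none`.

Answer: 2 5

Derivation:
t=0: input=3 -> V=15
t=1: input=4 -> V=0 FIRE
t=2: input=0 -> V=0
t=3: input=4 -> V=0 FIRE
t=4: input=2 -> V=10
t=5: input=0 -> V=8
t=6: input=0 -> V=6
t=7: input=0 -> V=4
t=8: input=5 -> V=0 FIRE
t=9: input=0 -> V=0
t=10: input=0 -> V=0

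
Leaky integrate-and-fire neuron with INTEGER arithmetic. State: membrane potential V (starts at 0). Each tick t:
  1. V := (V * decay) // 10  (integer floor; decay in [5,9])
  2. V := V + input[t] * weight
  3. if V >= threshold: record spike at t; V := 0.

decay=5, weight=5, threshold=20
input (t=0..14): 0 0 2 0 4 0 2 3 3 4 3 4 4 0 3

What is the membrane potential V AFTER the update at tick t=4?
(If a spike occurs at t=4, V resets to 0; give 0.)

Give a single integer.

t=0: input=0 -> V=0
t=1: input=0 -> V=0
t=2: input=2 -> V=10
t=3: input=0 -> V=5
t=4: input=4 -> V=0 FIRE
t=5: input=0 -> V=0
t=6: input=2 -> V=10
t=7: input=3 -> V=0 FIRE
t=8: input=3 -> V=15
t=9: input=4 -> V=0 FIRE
t=10: input=3 -> V=15
t=11: input=4 -> V=0 FIRE
t=12: input=4 -> V=0 FIRE
t=13: input=0 -> V=0
t=14: input=3 -> V=15

Answer: 0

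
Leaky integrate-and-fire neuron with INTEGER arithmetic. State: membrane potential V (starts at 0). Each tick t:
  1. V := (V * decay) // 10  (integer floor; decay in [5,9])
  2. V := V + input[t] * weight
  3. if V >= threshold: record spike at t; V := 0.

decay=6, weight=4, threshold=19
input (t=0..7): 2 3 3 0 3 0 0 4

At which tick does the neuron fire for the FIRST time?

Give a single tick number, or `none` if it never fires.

t=0: input=2 -> V=8
t=1: input=3 -> V=16
t=2: input=3 -> V=0 FIRE
t=3: input=0 -> V=0
t=4: input=3 -> V=12
t=5: input=0 -> V=7
t=6: input=0 -> V=4
t=7: input=4 -> V=18

Answer: 2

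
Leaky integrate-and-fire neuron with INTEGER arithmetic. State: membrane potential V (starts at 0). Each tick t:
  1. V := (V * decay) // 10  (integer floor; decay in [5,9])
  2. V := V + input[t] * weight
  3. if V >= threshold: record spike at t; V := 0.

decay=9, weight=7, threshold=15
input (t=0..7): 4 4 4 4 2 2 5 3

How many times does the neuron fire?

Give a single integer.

t=0: input=4 -> V=0 FIRE
t=1: input=4 -> V=0 FIRE
t=2: input=4 -> V=0 FIRE
t=3: input=4 -> V=0 FIRE
t=4: input=2 -> V=14
t=5: input=2 -> V=0 FIRE
t=6: input=5 -> V=0 FIRE
t=7: input=3 -> V=0 FIRE

Answer: 7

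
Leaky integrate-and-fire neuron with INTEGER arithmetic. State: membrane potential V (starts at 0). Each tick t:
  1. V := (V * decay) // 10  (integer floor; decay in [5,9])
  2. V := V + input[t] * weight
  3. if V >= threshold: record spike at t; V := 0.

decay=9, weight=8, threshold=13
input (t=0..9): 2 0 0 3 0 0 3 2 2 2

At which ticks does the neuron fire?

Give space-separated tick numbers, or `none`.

t=0: input=2 -> V=0 FIRE
t=1: input=0 -> V=0
t=2: input=0 -> V=0
t=3: input=3 -> V=0 FIRE
t=4: input=0 -> V=0
t=5: input=0 -> V=0
t=6: input=3 -> V=0 FIRE
t=7: input=2 -> V=0 FIRE
t=8: input=2 -> V=0 FIRE
t=9: input=2 -> V=0 FIRE

Answer: 0 3 6 7 8 9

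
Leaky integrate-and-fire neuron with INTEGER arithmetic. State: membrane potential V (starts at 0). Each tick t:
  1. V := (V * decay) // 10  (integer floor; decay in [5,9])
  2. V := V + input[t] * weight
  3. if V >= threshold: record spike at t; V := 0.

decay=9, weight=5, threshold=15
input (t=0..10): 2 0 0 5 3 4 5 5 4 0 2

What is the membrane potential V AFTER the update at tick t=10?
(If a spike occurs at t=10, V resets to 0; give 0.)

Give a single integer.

Answer: 10

Derivation:
t=0: input=2 -> V=10
t=1: input=0 -> V=9
t=2: input=0 -> V=8
t=3: input=5 -> V=0 FIRE
t=4: input=3 -> V=0 FIRE
t=5: input=4 -> V=0 FIRE
t=6: input=5 -> V=0 FIRE
t=7: input=5 -> V=0 FIRE
t=8: input=4 -> V=0 FIRE
t=9: input=0 -> V=0
t=10: input=2 -> V=10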